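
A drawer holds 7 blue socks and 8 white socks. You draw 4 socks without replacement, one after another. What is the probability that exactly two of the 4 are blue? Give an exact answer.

One ordering (blue drawn first) has probability 7/15 × 6/14 × 8/13 × 7/12 = 2352/32760 = 14/195.
There are C(4,2) = 6 such orderings, each equally likely, so P = 6 × 14/195 = 28/65.

28/65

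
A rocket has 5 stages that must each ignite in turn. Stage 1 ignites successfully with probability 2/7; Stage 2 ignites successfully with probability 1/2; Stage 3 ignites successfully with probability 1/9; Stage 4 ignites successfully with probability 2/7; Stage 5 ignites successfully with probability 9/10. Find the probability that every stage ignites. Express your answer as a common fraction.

1/245

Multiplying along the chain,
P = 2/7 × 1/2 × 1/9 × 2/7 × 9/10 = 36/8820 = 1/245.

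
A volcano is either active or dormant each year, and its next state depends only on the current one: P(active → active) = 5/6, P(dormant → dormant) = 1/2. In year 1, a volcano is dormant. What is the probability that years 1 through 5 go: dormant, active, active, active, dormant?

Year 1 is given. For each transition, use the conditional probability from the current state:
P(active | dormant) = 1/2; P(active | active) = 5/6; P(active | active) = 5/6; P(dormant | active) = 1/6.
P = 1/2 × 5/6 × 5/6 × 1/6 = 25/432.

25/432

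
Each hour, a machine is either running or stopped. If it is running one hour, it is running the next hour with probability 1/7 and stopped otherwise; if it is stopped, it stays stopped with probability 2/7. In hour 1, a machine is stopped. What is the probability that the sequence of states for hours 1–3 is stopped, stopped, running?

Hour 1 is given. For each transition, use the conditional probability from the current state:
P(stopped | stopped) = 2/7; P(running | stopped) = 5/7.
P = 2/7 × 5/7 = 10/49.

10/49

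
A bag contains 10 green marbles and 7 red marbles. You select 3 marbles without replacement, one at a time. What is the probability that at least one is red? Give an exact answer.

P(no red) = 10/17 × 9/16 × 8/15 = 720/4080 = 3/17.
P(at least one) = 1 − 3/17 = 14/17.

14/17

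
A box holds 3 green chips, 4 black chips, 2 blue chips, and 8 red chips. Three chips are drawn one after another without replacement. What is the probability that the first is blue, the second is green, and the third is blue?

1/680

Multiply the probability of each draw given the previous ones:
P = 2/17 × 3/16 × 1/15 = 6/4080 = 1/680.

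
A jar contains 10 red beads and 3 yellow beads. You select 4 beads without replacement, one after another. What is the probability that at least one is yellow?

P(no yellow) = 10/13 × 9/12 × 8/11 × 7/10 = 5040/17160 = 42/143.
P(at least one) = 1 − 42/143 = 101/143.

101/143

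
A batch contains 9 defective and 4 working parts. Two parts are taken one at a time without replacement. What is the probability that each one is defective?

6/13

P = 9/13 × 8/12 = 72/156 = 6/13.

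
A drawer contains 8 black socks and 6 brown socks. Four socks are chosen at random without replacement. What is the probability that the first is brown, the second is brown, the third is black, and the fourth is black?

Each draw changes the counts, so multiply the conditional probabilities along the sequence:
P = 6/14 × 5/13 × 8/12 × 7/11 = 1680/24024 = 10/143.

10/143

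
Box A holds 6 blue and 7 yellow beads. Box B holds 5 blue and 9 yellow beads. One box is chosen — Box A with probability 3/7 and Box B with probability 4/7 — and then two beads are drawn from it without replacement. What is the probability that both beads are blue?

185/1274

From Box A: P(both blue) = (6/13)(5/12) = 5/26.
From Box B: P(both blue) = (5/14)(4/13) = 10/91.
Total probability = (3/7)(5/26) + (4/7)(10/91) = 185/1274.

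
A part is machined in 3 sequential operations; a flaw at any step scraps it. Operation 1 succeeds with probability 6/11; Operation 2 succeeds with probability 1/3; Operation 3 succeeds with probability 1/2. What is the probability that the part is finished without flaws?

1/11

Each stage is reached only if all earlier stages succeed, so
P = 6/11 × 1/3 × 1/2 = 6/66 = 1/11.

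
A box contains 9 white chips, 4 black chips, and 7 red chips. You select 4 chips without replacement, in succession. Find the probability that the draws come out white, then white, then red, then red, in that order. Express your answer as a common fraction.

42/1615

Chain rule:
P = 9/20 × 8/19 × 7/18 × 6/17 = 3024/116280 = 42/1615.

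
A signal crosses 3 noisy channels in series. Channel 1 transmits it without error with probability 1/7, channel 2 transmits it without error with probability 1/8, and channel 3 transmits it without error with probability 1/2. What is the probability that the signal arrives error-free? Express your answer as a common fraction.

1/112

Multiplying along the chain,
P = 1/7 × 1/8 × 1/2 = 1/112.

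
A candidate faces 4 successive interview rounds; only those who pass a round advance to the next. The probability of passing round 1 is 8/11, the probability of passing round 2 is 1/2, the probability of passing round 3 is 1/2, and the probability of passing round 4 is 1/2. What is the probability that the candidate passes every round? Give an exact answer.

Each stage is reached only if all earlier stages succeed, so
P = 8/11 × 1/2 × 1/2 × 1/2 = 8/88 = 1/11.

1/11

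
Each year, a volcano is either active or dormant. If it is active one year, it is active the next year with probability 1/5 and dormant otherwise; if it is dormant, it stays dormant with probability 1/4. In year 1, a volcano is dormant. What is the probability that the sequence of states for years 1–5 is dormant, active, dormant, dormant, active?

Year 1 is given. For each transition, use the conditional probability from the current state:
P(active | dormant) = 3/4; P(dormant | active) = 4/5; P(dormant | dormant) = 1/4; P(active | dormant) = 3/4.
P = 3/4 × 4/5 × 1/4 × 3/4 = 36/320 = 9/80.

9/80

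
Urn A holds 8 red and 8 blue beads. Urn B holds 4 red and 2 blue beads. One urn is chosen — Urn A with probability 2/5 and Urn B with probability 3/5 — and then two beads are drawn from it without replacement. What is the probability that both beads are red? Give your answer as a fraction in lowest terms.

1/3

From Urn A: P(both red) = (8/16)(7/15) = 7/30.
From Urn B: P(both red) = (4/6)(3/5) = 2/5.
Total probability = (2/5)(7/30) + (3/5)(2/5) = 1/3.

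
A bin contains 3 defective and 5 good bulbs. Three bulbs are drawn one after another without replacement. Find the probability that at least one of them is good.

P(no good) = 3/8 × 2/7 × 1/6 = 6/336 = 1/56.
P(at least one) = 1 − 1/56 = 55/56.

55/56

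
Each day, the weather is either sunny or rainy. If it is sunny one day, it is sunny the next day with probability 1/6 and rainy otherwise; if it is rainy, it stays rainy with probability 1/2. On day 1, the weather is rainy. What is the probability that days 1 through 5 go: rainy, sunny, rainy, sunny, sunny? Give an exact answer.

5/144

Day 1 is given. For each transition, use the conditional probability from the current state:
P(sunny | rainy) = 1/2; P(rainy | sunny) = 5/6; P(sunny | rainy) = 1/2; P(sunny | sunny) = 1/6.
P = 1/2 × 5/6 × 1/2 × 1/6 = 5/144.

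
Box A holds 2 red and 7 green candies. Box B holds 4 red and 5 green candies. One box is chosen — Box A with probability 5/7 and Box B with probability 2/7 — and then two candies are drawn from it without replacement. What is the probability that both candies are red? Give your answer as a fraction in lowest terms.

17/252

From Box A: P(both red) = (2/9)(1/8) = 1/36.
From Box B: P(both red) = (4/9)(3/8) = 1/6.
Total probability = (5/7)(1/36) + (2/7)(1/6) = 17/252.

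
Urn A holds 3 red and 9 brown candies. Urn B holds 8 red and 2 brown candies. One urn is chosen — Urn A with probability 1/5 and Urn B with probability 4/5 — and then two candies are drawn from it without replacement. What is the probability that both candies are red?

2509/4950

From Urn A: P(both red) = (3/12)(2/11) = 1/22.
From Urn B: P(both red) = (8/10)(7/9) = 28/45.
Total probability = (1/5)(1/22) + (4/5)(28/45) = 2509/4950.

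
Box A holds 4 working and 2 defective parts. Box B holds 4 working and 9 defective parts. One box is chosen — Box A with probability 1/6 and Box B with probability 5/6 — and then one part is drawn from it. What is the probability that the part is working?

43/117

From Box A: P(working) = 4/6.
From Box B: P(working) = 4/13.
Total probability = (1/6)(4/6) + (5/6)(4/13) = 43/117.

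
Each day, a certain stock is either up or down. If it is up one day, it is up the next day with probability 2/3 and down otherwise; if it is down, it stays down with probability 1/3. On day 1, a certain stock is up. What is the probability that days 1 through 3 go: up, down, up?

Day 1 is given. For each transition, use the conditional probability from the current state:
P(down | up) = 1/3; P(up | down) = 2/3.
P = 1/3 × 2/3 = 2/9.

2/9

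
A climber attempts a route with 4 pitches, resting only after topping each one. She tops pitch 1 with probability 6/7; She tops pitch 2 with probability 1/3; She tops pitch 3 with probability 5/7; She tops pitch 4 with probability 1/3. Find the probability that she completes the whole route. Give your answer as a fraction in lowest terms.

The events are sequential, so multiply the conditional probabilities:
P = 6/7 × 1/3 × 5/7 × 1/3 = 30/441 = 10/147.

10/147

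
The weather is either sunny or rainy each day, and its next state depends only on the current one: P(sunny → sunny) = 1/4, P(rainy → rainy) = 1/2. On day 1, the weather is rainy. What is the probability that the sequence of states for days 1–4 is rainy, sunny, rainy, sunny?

Day 1 is given. For each transition, use the conditional probability from the current state:
P(sunny | rainy) = 1/2; P(rainy | sunny) = 3/4; P(sunny | rainy) = 1/2.
P = 1/2 × 3/4 × 1/2 = 3/16.

3/16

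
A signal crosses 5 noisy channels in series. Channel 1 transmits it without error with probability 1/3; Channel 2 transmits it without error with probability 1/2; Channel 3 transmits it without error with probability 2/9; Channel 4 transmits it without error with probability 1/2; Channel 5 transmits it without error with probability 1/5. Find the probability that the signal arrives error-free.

The events are sequential, so multiply the conditional probabilities:
P = 1/3 × 1/2 × 2/9 × 1/2 × 1/5 = 2/540 = 1/270.

1/270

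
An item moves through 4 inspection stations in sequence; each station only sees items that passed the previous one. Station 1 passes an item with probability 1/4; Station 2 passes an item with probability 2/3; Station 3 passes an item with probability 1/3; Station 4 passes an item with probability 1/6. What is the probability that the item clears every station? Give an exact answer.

1/108

Each stage is reached only if all earlier stages succeed, so
P = 1/4 × 2/3 × 1/3 × 1/6 = 2/216 = 1/108.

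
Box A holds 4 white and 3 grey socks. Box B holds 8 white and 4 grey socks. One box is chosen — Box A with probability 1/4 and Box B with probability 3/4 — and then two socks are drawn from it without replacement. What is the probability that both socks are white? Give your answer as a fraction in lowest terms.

From Box A: P(both white) = (4/7)(3/6) = 2/7.
From Box B: P(both white) = (8/12)(7/11) = 14/33.
Total probability = (1/4)(2/7) + (3/4)(14/33) = 30/77.

30/77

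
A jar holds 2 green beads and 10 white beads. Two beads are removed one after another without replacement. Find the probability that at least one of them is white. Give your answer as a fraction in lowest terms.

P(no white) = 2/12 × 1/11 = 2/132 = 1/66.
P(at least one) = 1 − 1/66 = 65/66.

65/66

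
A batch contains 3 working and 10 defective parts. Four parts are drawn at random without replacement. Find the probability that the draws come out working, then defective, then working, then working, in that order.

1/286

Multiply the probability of each draw given the previous ones:
P = 3/13 × 10/12 × 2/11 × 1/10 = 60/17160 = 1/286.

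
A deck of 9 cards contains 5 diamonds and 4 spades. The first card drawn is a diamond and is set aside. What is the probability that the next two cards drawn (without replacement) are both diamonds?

With the first card removed, 4 diamonds remain out of 8.
P = 4/8 × 3/7 = 12/56 = 3/14.

3/14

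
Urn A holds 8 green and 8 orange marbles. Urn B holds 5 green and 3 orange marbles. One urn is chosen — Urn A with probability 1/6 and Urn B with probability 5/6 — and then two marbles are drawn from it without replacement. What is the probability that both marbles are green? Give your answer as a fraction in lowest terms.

106/315

From Urn A: P(both green) = (8/16)(7/15) = 7/30.
From Urn B: P(both green) = (5/8)(4/7) = 5/14.
Total probability = (1/6)(7/30) + (5/6)(5/14) = 106/315.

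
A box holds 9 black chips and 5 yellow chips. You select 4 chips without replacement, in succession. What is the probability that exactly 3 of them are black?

One ordering (black drawn first) has probability 9/14 × 8/13 × 7/12 × 5/11 = 2520/24024 = 15/143.
There are C(4,3) = 4 such orderings, each equally likely, so P = 4 × 15/143 = 60/143.

60/143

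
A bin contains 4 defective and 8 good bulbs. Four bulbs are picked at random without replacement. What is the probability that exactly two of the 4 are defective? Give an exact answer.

One ordering (defective drawn first) has probability 4/12 × 3/11 × 8/10 × 7/9 = 672/11880 = 28/495.
There are C(4,2) = 6 such orderings, each equally likely, so P = 6 × 28/495 = 56/165.

56/165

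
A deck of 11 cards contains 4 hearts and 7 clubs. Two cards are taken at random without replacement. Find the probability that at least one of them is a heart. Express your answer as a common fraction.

P(no hearts) = 7/11 × 6/10 = 42/110 = 21/55.
P(at least one) = 1 − 21/55 = 34/55.

34/55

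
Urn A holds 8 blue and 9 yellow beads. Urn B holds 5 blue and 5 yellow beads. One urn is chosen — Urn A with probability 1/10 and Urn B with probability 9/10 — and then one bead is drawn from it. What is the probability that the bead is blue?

169/340

From Urn A: P(blue) = 8/17.
From Urn B: P(blue) = 5/10.
Total probability = (1/10)(8/17) + (9/10)(5/10) = 169/340.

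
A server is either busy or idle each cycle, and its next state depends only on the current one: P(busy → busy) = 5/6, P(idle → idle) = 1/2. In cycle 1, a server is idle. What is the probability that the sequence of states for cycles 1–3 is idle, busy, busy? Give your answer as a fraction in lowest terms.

5/12

Cycle 1 is given. For each transition, use the conditional probability from the current state:
P(busy | idle) = 1/2; P(busy | busy) = 5/6.
P = 1/2 × 5/6 = 5/12.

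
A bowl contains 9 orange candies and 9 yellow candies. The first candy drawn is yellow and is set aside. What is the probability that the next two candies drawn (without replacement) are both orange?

After the first draw, 9 of the remaining 17 candies are orange.
P = 9/17 × 8/16 = 72/272 = 9/34.

9/34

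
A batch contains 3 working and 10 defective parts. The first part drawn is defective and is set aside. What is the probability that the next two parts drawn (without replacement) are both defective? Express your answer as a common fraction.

6/11

After the first draw, 9 of the remaining 12 parts are defective.
P = 9/12 × 8/11 = 72/132 = 6/11.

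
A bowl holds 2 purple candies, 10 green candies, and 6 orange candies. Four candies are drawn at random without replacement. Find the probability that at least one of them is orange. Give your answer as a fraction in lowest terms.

P(no orange) = 12/18 × 11/17 × 10/16 × 9/15 = 11880/73440 = 11/68.
P(at least one) = 1 − 11/68 = 57/68.

57/68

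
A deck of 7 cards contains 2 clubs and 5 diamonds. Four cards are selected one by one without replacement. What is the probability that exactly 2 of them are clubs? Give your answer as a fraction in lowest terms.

2/7

One ordering (clubs drawn first) has probability 2/7 × 1/6 × 5/5 × 4/4 = 40/840 = 1/21.
There are C(4,2) = 6 such orderings, each equally likely, so P = 6 × 1/21 = 2/7.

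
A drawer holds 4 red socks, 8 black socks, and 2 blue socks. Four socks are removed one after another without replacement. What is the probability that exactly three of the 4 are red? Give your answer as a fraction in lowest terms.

One ordering (red drawn first) has probability 4/14 × 3/13 × 2/12 × 10/11 = 240/24024 = 10/1001.
There are C(4,3) = 4 such orderings, each equally likely, so P = 4 × 10/1001 = 40/1001.

40/1001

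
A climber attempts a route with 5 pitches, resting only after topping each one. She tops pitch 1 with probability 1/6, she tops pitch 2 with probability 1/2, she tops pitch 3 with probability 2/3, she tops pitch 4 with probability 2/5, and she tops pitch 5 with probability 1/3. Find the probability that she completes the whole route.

The events are sequential, so multiply the conditional probabilities:
P = 1/6 × 1/2 × 2/3 × 2/5 × 1/3 = 4/540 = 1/135.

1/135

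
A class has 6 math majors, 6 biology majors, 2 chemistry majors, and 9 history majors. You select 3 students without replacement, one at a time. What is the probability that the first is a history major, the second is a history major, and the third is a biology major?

72/1771

Chain rule:
P = 9/23 × 8/22 × 6/21 = 432/10626 = 72/1771.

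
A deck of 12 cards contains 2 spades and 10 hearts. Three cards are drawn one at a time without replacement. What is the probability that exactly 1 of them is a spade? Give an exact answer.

9/22

One ordering (a spade drawn first) has probability 2/12 × 10/11 × 9/10 = 180/1320 = 3/22.
There are C(3,1) = 3 such orderings, each equally likely, so P = 3 × 3/22 = 9/22.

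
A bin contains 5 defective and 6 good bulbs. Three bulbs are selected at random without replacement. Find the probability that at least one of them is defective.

P(no defective) = 6/11 × 5/10 × 4/9 = 120/990 = 4/33.
P(at least one) = 1 − 4/33 = 29/33.

29/33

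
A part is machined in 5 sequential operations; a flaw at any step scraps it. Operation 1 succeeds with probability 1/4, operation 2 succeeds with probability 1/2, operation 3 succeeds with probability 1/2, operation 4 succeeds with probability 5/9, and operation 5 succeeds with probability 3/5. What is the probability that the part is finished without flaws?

1/48

Multiplying along the chain,
P = 1/4 × 1/2 × 1/2 × 5/9 × 3/5 = 15/720 = 1/48.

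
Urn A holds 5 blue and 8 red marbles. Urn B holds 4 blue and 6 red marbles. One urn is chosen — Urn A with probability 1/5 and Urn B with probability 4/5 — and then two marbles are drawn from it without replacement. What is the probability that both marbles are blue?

From Urn A: P(both blue) = (5/13)(4/12) = 5/39.
From Urn B: P(both blue) = (4/10)(3/9) = 2/15.
Total probability = (1/5)(5/39) + (4/5)(2/15) = 43/325.

43/325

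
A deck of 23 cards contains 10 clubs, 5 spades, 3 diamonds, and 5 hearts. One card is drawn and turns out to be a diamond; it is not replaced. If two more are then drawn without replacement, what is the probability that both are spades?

10/231

After the first draw, 5 of the remaining 22 cards are spades.
P = 5/22 × 4/21 = 20/462 = 10/231.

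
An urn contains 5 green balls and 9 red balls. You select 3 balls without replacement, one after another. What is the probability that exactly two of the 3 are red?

One ordering (red drawn first) has probability 9/14 × 8/13 × 5/12 = 360/2184 = 15/91.
There are C(3,2) = 3 such orderings, each equally likely, so P = 3 × 15/91 = 45/91.

45/91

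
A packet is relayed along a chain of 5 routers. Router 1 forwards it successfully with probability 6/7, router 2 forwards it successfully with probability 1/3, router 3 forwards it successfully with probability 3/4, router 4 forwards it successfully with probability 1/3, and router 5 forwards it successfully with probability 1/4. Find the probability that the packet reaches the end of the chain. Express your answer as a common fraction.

1/56

The events are sequential, so multiply the conditional probabilities:
P = 6/7 × 1/3 × 3/4 × 1/3 × 1/4 = 18/1008 = 1/56.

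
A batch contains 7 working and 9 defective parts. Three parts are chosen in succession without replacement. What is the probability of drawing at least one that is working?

17/20

P(no working) = 9/16 × 8/15 × 7/14 = 504/3360 = 3/20.
P(at least one) = 1 − 3/20 = 17/20.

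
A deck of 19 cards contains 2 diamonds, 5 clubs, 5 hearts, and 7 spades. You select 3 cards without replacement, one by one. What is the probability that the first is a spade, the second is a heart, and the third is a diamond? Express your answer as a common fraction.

35/2907

Chain rule:
P = 7/19 × 5/18 × 2/17 = 70/5814 = 35/2907.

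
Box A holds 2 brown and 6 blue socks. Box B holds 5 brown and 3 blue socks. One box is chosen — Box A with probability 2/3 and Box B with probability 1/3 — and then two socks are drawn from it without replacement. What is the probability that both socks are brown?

1/7

From Box A: P(both brown) = (2/8)(1/7) = 1/28.
From Box B: P(both brown) = (5/8)(4/7) = 5/14.
Total probability = (2/3)(1/28) + (1/3)(5/14) = 1/7.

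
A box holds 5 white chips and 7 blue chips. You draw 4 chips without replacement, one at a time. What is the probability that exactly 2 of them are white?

14/33

One ordering (white drawn first) has probability 5/12 × 4/11 × 7/10 × 6/9 = 840/11880 = 7/99.
There are C(4,2) = 6 such orderings, each equally likely, so P = 6 × 7/99 = 14/33.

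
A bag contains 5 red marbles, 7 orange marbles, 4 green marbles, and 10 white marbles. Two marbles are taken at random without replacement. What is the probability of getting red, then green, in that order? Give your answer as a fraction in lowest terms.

2/65

Chain rule:
P = 5/26 × 4/25 = 20/650 = 2/65.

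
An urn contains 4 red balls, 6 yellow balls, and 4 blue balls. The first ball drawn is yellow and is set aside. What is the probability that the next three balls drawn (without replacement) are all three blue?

2/143

With the first ball removed, 4 blue remain out of 13.
P = 4/13 × 3/12 × 2/11 = 24/1716 = 2/143.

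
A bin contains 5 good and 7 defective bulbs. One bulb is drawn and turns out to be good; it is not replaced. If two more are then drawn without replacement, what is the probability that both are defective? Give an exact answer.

21/55

With the first bulb removed, 7 defective remain out of 11.
P = 7/11 × 6/10 = 42/110 = 21/55.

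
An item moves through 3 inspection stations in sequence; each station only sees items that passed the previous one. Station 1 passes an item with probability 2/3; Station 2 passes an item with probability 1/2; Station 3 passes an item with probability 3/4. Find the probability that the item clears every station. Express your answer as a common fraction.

1/4

Multiplying along the chain,
P = 2/3 × 1/2 × 3/4 = 6/24 = 1/4.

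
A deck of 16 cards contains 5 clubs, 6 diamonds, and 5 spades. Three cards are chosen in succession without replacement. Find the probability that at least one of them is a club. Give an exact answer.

79/112

P(no clubs) = 11/16 × 10/15 × 9/14 = 990/3360 = 33/112.
P(at least one) = 1 − 33/112 = 79/112.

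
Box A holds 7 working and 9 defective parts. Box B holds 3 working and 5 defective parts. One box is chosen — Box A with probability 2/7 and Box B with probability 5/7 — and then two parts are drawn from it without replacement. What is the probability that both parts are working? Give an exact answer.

From Box A: P(both working) = (7/16)(6/15) = 7/40.
From Box B: P(both working) = (3/8)(2/7) = 3/28.
Total probability = (2/7)(7/40) + (5/7)(3/28) = 31/245.

31/245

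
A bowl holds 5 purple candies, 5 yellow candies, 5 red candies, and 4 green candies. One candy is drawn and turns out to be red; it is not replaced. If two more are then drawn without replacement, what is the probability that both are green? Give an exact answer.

After the first draw, 4 of the remaining 18 candies are green.
P = 4/18 × 3/17 = 12/306 = 2/51.

2/51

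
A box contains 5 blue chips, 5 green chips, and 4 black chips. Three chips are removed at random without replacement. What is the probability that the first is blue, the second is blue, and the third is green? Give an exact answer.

25/546

Chain rule:
P = 5/14 × 4/13 × 5/12 = 100/2184 = 25/546.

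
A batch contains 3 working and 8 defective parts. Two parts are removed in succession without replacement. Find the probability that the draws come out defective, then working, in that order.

12/55

Each draw changes the counts, so multiply the conditional probabilities along the sequence:
P = 8/11 × 3/10 = 24/110 = 12/55.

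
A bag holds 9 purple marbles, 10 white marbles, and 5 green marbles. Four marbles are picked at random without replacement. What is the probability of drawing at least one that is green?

1125/1771

P(no green) = 19/24 × 18/23 × 17/22 × 16/21 = 93024/255024 = 646/1771.
P(at least one) = 1 − 646/1771 = 1125/1771.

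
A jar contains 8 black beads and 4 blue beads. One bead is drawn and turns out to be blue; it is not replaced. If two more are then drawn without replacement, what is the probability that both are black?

28/55

After the first draw, 8 of the remaining 11 beads are black.
P = 8/11 × 7/10 = 56/110 = 28/55.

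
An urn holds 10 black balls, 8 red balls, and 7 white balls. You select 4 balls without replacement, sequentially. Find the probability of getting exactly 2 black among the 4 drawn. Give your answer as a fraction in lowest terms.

One ordering (black drawn first) has probability 10/25 × 9/24 × 15/23 × 14/22 = 18900/303600 = 63/1012.
There are C(4,2) = 6 such orderings, each equally likely, so P = 6 × 63/1012 = 189/506.

189/506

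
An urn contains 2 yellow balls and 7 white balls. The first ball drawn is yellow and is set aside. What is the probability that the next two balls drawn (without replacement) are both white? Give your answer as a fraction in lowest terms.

3/4

With the first ball removed, 7 white remain out of 8.
P = 7/8 × 6/7 = 42/56 = 3/4.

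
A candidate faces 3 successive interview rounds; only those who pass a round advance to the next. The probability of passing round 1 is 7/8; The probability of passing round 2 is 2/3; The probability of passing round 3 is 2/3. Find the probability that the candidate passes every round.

7/18

Multiplying along the chain,
P = 7/8 × 2/3 × 2/3 = 28/72 = 7/18.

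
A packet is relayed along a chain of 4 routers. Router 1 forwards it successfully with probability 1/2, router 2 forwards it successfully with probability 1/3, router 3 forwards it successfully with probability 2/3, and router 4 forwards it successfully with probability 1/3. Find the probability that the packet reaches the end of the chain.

1/27

Multiplying along the chain,
P = 1/2 × 1/3 × 2/3 × 1/3 = 2/54 = 1/27.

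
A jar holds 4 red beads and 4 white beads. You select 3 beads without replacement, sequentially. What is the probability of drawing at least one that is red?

P(no red) = 4/8 × 3/7 × 2/6 = 24/336 = 1/14.
P(at least one) = 1 − 1/14 = 13/14.

13/14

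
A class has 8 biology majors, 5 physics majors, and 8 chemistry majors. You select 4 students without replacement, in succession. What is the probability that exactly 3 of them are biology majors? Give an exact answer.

One ordering (biology majors drawn first) has probability 8/21 × 7/20 × 6/19 × 13/18 = 4368/143640 = 26/855.
There are C(4,3) = 4 such orderings, each equally likely, so P = 4 × 26/855 = 104/855.

104/855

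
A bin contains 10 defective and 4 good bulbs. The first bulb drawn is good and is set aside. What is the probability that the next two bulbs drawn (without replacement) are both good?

After the first draw, 3 of the remaining 13 bulbs are good.
P = 3/13 × 2/12 = 6/156 = 1/26.

1/26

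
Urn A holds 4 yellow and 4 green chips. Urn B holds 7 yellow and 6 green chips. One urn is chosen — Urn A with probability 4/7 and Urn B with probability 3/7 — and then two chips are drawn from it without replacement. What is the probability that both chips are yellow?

From Urn A: P(both yellow) = (4/8)(3/7) = 3/14.
From Urn B: P(both yellow) = (7/13)(6/12) = 7/26.
Total probability = (4/7)(3/14) + (3/7)(7/26) = 303/1274.

303/1274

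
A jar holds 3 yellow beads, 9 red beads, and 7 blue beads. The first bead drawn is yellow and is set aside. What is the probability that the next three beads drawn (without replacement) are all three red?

7/68

After the first draw, 9 of the remaining 18 beads are red.
P = 9/18 × 8/17 × 7/16 = 504/4896 = 7/68.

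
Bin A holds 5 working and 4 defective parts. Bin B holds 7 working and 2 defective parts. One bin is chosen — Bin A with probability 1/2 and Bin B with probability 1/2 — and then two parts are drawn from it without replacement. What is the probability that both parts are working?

From Bin A: P(both working) = (5/9)(4/8) = 5/18.
From Bin B: P(both working) = (7/9)(6/8) = 7/12.
Total probability = (1/2)(5/18) + (1/2)(7/12) = 31/72.

31/72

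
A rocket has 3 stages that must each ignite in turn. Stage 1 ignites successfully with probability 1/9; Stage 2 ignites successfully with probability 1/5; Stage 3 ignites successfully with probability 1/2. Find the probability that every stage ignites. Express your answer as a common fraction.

Each stage is reached only if all earlier stages succeed, so
P = 1/9 × 1/5 × 1/2 = 1/90.

1/90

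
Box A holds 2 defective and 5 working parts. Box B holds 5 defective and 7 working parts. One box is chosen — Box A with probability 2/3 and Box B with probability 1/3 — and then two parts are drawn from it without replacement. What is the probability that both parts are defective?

19/231

From Box A: P(both defective) = (2/7)(1/6) = 1/21.
From Box B: P(both defective) = (5/12)(4/11) = 5/33.
Total probability = (2/3)(1/21) + (1/3)(5/33) = 19/231.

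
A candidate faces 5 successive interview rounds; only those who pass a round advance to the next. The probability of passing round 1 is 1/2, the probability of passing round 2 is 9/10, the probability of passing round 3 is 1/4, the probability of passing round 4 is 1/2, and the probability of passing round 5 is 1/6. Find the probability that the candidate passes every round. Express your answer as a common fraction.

Multiplying along the chain,
P = 1/2 × 9/10 × 1/4 × 1/2 × 1/6 = 9/960 = 3/320.

3/320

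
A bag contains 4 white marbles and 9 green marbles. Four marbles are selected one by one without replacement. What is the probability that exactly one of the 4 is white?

One ordering (white drawn first) has probability 4/13 × 9/12 × 8/11 × 7/10 = 2016/17160 = 84/715.
There are C(4,1) = 4 such orderings, each equally likely, so P = 4 × 84/715 = 336/715.

336/715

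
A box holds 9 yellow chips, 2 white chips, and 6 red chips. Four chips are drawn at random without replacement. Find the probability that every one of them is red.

P(every draw is red) = 6/17 × 5/16 × 4/15 × 3/14 = 360/57120 = 3/476.

3/476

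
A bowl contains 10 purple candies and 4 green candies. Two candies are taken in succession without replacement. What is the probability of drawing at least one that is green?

46/91

P(no green) = 10/14 × 9/13 = 90/182 = 45/91.
P(at least one) = 1 − 45/91 = 46/91.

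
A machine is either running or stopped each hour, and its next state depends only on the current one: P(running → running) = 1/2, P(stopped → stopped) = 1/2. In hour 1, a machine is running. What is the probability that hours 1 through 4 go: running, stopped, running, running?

1/8

Hour 1 is given. For each transition, use the conditional probability from the current state:
P(stopped | running) = 1/2; P(running | stopped) = 1/2; P(running | running) = 1/2.
P = 1/2 × 1/2 × 1/2 = 1/8.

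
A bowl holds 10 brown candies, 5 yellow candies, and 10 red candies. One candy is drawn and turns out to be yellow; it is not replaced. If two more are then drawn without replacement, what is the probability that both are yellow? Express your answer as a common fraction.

1/46

After the first draw, 4 of the remaining 24 candies are yellow.
P = 4/24 × 3/23 = 12/552 = 1/46.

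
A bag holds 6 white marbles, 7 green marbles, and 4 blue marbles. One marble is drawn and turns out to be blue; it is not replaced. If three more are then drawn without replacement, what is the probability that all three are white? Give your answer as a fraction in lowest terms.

After the first draw, 6 of the remaining 16 marbles are white.
P = 6/16 × 5/15 × 4/14 = 120/3360 = 1/28.

1/28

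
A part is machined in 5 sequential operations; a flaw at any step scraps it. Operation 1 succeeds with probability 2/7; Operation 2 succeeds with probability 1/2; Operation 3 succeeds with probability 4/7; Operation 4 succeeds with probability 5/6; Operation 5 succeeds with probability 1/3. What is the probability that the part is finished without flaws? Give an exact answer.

10/441

The events are sequential, so multiply the conditional probabilities:
P = 2/7 × 1/2 × 4/7 × 5/6 × 1/3 = 40/1764 = 10/441.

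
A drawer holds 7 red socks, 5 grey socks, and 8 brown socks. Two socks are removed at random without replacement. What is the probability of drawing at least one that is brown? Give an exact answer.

P(no brown) = 12/20 × 11/19 = 132/380 = 33/95.
P(at least one) = 1 − 33/95 = 62/95.

62/95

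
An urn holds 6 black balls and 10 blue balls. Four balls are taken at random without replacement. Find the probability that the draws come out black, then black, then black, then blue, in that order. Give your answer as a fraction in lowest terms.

5/182

Multiply the probability of each draw given the previous ones:
P = 6/16 × 5/15 × 4/14 × 10/13 = 1200/43680 = 5/182.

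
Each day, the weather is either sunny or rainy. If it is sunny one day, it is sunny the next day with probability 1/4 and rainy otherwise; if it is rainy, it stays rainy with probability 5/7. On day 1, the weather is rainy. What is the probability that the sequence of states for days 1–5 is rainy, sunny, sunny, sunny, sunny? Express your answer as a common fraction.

Day 1 is given. For each transition, use the conditional probability from the current state:
P(sunny | rainy) = 2/7; P(sunny | sunny) = 1/4; P(sunny | sunny) = 1/4; P(sunny | sunny) = 1/4.
P = 2/7 × 1/4 × 1/4 × 1/4 = 2/448 = 1/224.

1/224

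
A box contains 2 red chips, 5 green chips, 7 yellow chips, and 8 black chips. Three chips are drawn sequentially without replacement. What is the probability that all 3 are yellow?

P(all yellow) = 7/22 × 6/21 × 5/20 = 210/9240 = 1/44.

1/44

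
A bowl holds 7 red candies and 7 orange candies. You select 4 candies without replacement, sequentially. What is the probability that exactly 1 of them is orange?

35/143

One ordering (orange drawn first) has probability 7/14 × 7/13 × 6/12 × 5/11 = 1470/24024 = 35/572.
There are C(4,1) = 4 such orderings, each equally likely, so P = 4 × 35/572 = 35/143.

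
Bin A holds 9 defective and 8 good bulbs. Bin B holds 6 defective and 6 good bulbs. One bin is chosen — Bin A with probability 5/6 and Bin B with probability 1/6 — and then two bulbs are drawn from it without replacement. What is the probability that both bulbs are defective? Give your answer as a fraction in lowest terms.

145/561

From Bin A: P(both defective) = (9/17)(8/16) = 9/34.
From Bin B: P(both defective) = (6/12)(5/11) = 5/22.
Total probability = (5/6)(9/34) + (1/6)(5/22) = 145/561.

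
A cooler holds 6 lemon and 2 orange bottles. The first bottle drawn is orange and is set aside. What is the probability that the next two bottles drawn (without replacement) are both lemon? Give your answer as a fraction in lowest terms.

With the first bottle removed, 6 lemon remain out of 7.
P = 6/7 × 5/6 = 30/42 = 5/7.

5/7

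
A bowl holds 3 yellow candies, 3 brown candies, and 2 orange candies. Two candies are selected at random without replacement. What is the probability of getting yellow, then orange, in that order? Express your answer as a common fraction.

Multiply the probability of each draw given the previous ones:
P = 3/8 × 2/7 = 6/56 = 3/28.

3/28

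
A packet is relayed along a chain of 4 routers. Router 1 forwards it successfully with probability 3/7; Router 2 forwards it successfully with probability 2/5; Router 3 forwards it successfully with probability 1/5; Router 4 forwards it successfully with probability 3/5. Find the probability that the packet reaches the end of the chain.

18/875

Multiplying along the chain,
P = 3/7 × 2/5 × 1/5 × 3/5 = 18/875.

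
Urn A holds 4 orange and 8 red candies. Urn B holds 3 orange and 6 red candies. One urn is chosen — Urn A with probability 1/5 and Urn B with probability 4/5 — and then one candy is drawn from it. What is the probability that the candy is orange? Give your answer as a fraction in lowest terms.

1/3

From Urn A: P(orange) = 4/12.
From Urn B: P(orange) = 3/9.
Total probability = (1/5)(4/12) + (4/5)(3/9) = 1/3.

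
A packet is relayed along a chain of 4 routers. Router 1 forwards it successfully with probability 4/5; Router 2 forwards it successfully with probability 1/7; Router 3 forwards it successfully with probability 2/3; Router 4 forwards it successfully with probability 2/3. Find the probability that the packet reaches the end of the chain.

The events are sequential, so multiply the conditional probabilities:
P = 4/5 × 1/7 × 2/3 × 2/3 = 16/315.

16/315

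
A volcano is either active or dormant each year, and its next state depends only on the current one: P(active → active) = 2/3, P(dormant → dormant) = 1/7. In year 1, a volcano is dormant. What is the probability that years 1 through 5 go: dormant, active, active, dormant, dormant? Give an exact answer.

Year 1 is given. For each transition, use the conditional probability from the current state:
P(active | dormant) = 6/7; P(active | active) = 2/3; P(dormant | active) = 1/3; P(dormant | dormant) = 1/7.
P = 6/7 × 2/3 × 1/3 × 1/7 = 12/441 = 4/147.

4/147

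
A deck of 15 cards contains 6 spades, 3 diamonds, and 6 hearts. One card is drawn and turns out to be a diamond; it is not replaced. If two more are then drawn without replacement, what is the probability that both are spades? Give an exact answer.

15/91

After the first draw, 6 of the remaining 14 cards are spades.
P = 6/14 × 5/13 = 30/182 = 15/91.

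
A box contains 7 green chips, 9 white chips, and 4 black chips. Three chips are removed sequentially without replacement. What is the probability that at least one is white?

P(no white) = 11/20 × 10/19 × 9/18 = 990/6840 = 11/76.
P(at least one) = 1 − 11/76 = 65/76.

65/76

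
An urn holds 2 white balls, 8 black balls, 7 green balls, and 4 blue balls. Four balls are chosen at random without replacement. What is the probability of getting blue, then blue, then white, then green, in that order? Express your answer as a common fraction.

1/855

Multiply the probability of each draw given the previous ones:
P = 4/21 × 3/20 × 2/19 × 7/18 = 168/143640 = 1/855.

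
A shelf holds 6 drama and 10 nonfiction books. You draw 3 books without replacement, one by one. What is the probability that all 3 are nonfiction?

3/14

P(every draw is nonfiction) = 10/16 × 9/15 × 8/14 = 720/3360 = 3/14.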